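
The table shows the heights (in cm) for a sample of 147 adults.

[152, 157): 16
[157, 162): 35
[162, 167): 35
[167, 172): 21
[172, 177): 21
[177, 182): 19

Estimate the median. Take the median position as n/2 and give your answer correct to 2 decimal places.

Cumulative frequencies: 16, 51, 86, 107, 128, 147
n = 147; position = n/2 = 73.5.
This falls in the class [162, 167): L = 162, F = 51, f = 35, h = 5.
Median ≈ 162 + ((73.5 − 51) / 35) × 5 = 165.2143

165.21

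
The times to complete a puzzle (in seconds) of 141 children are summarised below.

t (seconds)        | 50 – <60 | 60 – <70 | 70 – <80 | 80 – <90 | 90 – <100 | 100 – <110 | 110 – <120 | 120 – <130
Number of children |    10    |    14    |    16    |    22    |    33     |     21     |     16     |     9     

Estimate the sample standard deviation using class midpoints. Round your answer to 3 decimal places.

Midpoints: 55, 65, 75, 85, 95, 105, 115, 125
n = 141, Σfm = 12835, mean = 91.0284
Σfm² = 1219925
Σf(m − x̄)² = Σfm² − (Σfm)²/n = 1219925 − 12835²/141 = 51575.8865
Sample variance = 51575.8865 / 140 = 368.3992
Standard deviation = √368.3992 = 19.1937

19.194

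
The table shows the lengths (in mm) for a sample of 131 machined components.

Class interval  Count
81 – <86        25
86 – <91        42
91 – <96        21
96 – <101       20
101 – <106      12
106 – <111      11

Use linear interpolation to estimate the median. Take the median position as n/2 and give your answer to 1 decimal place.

90.8

Cumulative frequencies: 25, 67, 88, 108, 120, 131
n = 131; position = n/2 = 65.5.
This falls in the class 86 – <91: L = 86, F = 25, f = 42, h = 5.
Median ≈ 86 + ((65.5 − 25) / 42) × 5 = 90.8214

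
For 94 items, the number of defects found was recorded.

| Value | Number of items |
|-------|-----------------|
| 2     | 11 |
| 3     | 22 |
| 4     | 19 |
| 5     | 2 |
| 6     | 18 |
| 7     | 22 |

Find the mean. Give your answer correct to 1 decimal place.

Values: 2, 3, 4, 5, 6, 7
Σfx = 11×2 + 22×3 + 19×4 + 2×5 + 18×6 + 22×7 = 436
n = Σf = 94
Mean = 436 / 94 = 4.6383

4.6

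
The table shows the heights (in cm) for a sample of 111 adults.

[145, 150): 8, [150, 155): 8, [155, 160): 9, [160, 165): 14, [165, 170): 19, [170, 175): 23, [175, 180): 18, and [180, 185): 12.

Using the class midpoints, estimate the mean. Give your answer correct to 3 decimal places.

Midpoints: 147.5, 152.5, 157.5, 162.5, 167.5, 172.5, 177.5, 182.5
Σfm = 8×147.5 + 8×152.5 + 9×157.5 + 14×162.5 + 19×167.5 + 23×172.5 + 18×177.5 + 12×182.5 = 18627.5
n = Σf = 111
Mean = 18627.5 / 111 = 167.8153

167.815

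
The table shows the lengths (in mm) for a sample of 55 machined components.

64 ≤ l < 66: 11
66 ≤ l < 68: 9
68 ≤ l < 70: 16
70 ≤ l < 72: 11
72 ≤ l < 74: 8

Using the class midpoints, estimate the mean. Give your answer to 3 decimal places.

Midpoints: 65, 67, 69, 71, 73
Σfm = 11×65 + 9×67 + 16×69 + 11×71 + 8×73 = 3787
n = Σf = 55
Mean = 3787 / 55 = 68.8545

68.855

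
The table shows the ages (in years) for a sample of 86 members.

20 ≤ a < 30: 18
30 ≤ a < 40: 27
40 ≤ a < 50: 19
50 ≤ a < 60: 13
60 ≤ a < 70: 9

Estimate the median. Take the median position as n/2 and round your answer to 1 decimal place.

39.3

Cumulative frequencies: 18, 45, 64, 77, 86
n = 86; position = n/2 = 43.
This falls in the class 30 ≤ a < 40: L = 30, F = 18, f = 27, h = 10.
Median ≈ 30 + ((43 − 18) / 27) × 10 = 39.2593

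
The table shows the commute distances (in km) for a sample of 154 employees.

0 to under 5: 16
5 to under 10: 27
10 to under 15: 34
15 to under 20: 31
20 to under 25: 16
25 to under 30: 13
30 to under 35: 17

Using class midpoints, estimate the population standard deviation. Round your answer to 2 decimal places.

Midpoints: 2.5, 7.5, 12.5, 17.5, 22.5, 27.5, 32.5
n = 154, Σfm = 2480, mean = 16.1039
Σfm² = 52312.5
Σf(m − x̄)² = Σfm² − (Σfm)²/n = 52312.5 − 2480²/154 = 12374.8377
Population variance = 12374.8377 / 154 = 80.3561
Standard deviation = √80.3561 = 8.9642

8.96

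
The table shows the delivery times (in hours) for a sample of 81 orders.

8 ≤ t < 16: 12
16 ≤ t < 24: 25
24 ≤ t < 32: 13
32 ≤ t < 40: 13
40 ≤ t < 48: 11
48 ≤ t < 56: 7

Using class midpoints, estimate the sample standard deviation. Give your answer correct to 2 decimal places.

12.41

Midpoints: 12, 20, 28, 36, 44, 52
n = 81, Σfm = 2324, mean = 28.6914
Σfm² = 78992
Σf(m − x̄)² = Σfm² − (Σfm)²/n = 78992 − 2324²/81 = 12313.2840
Sample variance = 12313.2840 / 80 = 153.9160
Standard deviation = √153.9160 = 12.4063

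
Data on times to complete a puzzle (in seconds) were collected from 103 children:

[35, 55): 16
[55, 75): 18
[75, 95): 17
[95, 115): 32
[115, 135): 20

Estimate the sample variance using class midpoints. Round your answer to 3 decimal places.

742.357

Midpoints: 45, 65, 85, 105, 125
n = 103, Σfm = 9195, mean = 89.2718
Σfm² = 896575
Σf(m − x̄)² = Σfm² − (Σfm)²/n = 896575 − 9195²/103 = 75720.3883
Sample variance = 75720.3883 / 102 = 742.3567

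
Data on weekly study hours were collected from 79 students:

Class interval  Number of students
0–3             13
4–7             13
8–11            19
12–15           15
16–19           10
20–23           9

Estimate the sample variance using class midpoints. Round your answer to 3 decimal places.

Midpoints: 1.5, 5.5, 9.5, 13.5, 17.5, 21.5
n = 79, Σfm = 842.5, mean = 10.6646
Σfm² = 12093.75
Σf(m − x̄)² = Σfm² − (Σfm)²/n = 12093.75 − 842.5²/79 = 3108.8608
Sample variance = 3108.8608 / 78 = 39.8572

39.857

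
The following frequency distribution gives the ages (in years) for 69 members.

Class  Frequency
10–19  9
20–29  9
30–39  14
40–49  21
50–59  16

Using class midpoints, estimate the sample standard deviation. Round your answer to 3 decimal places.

Midpoints: 14.5, 24.5, 34.5, 44.5, 54.5
n = 69, Σfm = 2640.5, mean = 38.2681
Σfm² = 113067.25
Σf(m − x̄)² = Σfm² − (Σfm)²/n = 113067.25 − 2640.5²/69 = 12020.2899
Sample variance = 12020.2899 / 68 = 176.7690
Standard deviation = √176.7690 = 13.2954

13.295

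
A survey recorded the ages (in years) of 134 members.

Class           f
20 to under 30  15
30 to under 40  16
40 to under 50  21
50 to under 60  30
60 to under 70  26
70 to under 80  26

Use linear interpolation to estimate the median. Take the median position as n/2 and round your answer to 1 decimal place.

55.0

Cumulative frequencies: 15, 31, 52, 82, 108, 134
n = 134; position = n/2 = 67.
This falls in the class 50 to under 60: L = 50, F = 52, f = 30, h = 10.
Median ≈ 50 + ((67 − 52) / 30) × 10 = 55.0000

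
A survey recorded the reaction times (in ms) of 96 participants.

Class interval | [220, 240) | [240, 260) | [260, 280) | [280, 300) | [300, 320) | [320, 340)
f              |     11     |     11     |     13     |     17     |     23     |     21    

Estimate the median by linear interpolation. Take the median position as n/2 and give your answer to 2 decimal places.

295.29

Cumulative frequencies: 11, 22, 35, 52, 75, 96
n = 96; position = n/2 = 48.
This falls in the class [280, 300): L = 280, F = 35, f = 17, h = 20.
Median ≈ 280 + ((48 − 35) / 17) × 20 = 295.2941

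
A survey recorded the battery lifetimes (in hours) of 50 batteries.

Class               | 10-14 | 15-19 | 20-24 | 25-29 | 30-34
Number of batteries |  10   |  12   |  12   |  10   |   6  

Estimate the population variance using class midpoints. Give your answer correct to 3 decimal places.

Midpoints: 12, 17, 22, 27, 32
n = 50, Σfm = 1050, mean = 21.0000
Σfm² = 24150
Σf(m − x̄)² = Σfm² − (Σfm)²/n = 24150 − 1050²/50 = 2100.0000
Population variance = 2100.0000 / 50 = 42.0000

42.000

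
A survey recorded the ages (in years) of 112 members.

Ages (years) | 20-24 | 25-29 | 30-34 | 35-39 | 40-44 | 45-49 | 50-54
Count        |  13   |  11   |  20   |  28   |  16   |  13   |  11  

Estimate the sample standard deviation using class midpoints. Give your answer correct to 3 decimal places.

Midpoints: 22, 27, 32, 37, 42, 47, 52
n = 112, Σfm = 4114, mean = 36.7321
Σfm² = 159808
Σf(m − x̄)² = Σfm² − (Σfm)²/n = 159808 − 4114²/112 = 8691.9643
Sample variance = 8691.9643 / 111 = 78.3060
Standard deviation = √78.3060 = 8.8491

8.849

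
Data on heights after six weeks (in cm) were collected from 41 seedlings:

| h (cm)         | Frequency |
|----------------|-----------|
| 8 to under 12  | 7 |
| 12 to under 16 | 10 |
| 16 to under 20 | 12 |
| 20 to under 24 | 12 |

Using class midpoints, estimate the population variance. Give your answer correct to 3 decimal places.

18.142

Midpoints: 10, 14, 18, 22
n = 41, Σfm = 690, mean = 16.8293
Σfm² = 12356
Σf(m − x̄)² = Σfm² − (Σfm)²/n = 12356 − 690²/41 = 743.8049
Population variance = 743.8049 / 41 = 18.1416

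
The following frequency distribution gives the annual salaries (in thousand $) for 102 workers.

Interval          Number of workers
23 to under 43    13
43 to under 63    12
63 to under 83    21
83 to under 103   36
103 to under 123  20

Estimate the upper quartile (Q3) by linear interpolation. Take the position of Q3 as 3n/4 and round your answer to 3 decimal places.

Cumulative frequencies: 13, 25, 46, 82, 102
n = 102; position = 3n/4 = 76.5.
This falls in the class 83 to under 103: L = 83, F = 46, f = 36, h = 20.
Upper quartile ≈ 83 + ((76.5 − 46) / 36) × 20 = 99.9444

99.944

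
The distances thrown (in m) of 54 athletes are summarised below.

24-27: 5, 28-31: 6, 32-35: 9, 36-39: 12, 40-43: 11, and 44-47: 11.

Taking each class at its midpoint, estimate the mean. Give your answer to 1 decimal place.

Midpoints: 25.5, 29.5, 33.5, 37.5, 41.5, 45.5
Σfm = 5×25.5 + 6×29.5 + 9×33.5 + 12×37.5 + 11×41.5 + 11×45.5 = 2013
n = Σf = 54
Mean = 2013 / 54 = 37.2778

37.3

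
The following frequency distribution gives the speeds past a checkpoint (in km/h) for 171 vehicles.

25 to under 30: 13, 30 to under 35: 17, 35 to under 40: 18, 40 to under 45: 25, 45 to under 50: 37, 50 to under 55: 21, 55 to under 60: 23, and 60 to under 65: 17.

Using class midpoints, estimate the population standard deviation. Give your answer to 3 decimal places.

10.200

Midpoints: 27.5, 32.5, 37.5, 42.5, 47.5, 52.5, 57.5, 62.5
n = 171, Σfm = 7892.5, mean = 46.1550
Σfm² = 382068.75
Σf(m − x̄)² = Σfm² − (Σfm)²/n = 382068.75 − 7892.5²/171 = 17790.6433
Population variance = 17790.6433 / 171 = 104.0388
Standard deviation = √104.0388 = 10.1999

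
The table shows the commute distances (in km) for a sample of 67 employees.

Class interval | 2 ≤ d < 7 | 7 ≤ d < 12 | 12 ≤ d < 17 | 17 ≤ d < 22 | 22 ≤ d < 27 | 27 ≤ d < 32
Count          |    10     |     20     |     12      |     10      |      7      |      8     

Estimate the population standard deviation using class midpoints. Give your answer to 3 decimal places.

7.942

Midpoints: 4.5, 9.5, 14.5, 19.5, 24.5, 29.5
n = 67, Σfm = 1011.5, mean = 15.0970
Σfm² = 19496.75
Σf(m − x̄)² = Σfm² − (Σfm)²/n = 19496.75 − 1011.5²/67 = 4226.1194
Population variance = 4226.1194 / 67 = 63.0764
Standard deviation = √63.0764 = 7.9421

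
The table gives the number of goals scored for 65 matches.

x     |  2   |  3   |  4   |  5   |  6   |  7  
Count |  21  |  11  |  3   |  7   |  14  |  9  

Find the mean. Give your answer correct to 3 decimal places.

Values: 2, 3, 4, 5, 6, 7
Σfx = 21×2 + 11×3 + 3×4 + 7×5 + 14×6 + 9×7 = 269
n = Σf = 65
Mean = 269 / 65 = 4.1385

4.138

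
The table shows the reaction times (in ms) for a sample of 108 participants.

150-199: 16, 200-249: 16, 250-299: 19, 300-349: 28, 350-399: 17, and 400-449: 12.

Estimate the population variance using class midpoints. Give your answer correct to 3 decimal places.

Midpoints: 174.5, 224.5, 274.5, 324.5, 374.5, 424.5
n = 108, Σfm = 32146, mean = 297.6481
Σfm² = 10220327
Σf(m − x̄)² = Σfm² − (Σfm)²/n = 10220327 − 32146²/108 = 652129.6296
Population variance = 652129.6296 / 108 = 6038.2373

6038.237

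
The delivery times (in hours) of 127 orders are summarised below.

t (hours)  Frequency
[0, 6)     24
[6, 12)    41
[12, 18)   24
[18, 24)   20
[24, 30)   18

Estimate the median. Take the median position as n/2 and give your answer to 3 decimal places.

11.780

Cumulative frequencies: 24, 65, 89, 109, 127
n = 127; position = n/2 = 63.5.
This falls in the class [6, 12): L = 6, F = 24, f = 41, h = 6.
Median ≈ 6 + ((63.5 − 24) / 41) × 6 = 11.7805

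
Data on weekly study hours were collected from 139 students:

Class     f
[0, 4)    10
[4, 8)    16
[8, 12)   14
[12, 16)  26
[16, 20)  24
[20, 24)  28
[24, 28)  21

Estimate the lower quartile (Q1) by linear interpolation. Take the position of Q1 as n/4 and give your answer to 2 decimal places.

Cumulative frequencies: 10, 26, 40, 66, 90, 118, 139
n = 139; position = n/4 = 34.75.
This falls in the class [8, 12): L = 8, F = 26, f = 14, h = 4.
Lower quartile ≈ 8 + ((34.75 − 26) / 14) × 4 = 10.5000

10.50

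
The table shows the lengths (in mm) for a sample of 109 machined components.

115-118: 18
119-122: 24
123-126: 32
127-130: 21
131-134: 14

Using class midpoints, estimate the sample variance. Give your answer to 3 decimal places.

25.465

Midpoints: 116.5, 120.5, 124.5, 128.5, 132.5
n = 109, Σfm = 13526.5, mean = 124.0963
Σfm² = 1681339.25
Σf(m − x̄)² = Σfm² − (Σfm)²/n = 1681339.25 − 13526.5²/109 = 2750.2385
Sample variance = 2750.2385 / 108 = 25.4652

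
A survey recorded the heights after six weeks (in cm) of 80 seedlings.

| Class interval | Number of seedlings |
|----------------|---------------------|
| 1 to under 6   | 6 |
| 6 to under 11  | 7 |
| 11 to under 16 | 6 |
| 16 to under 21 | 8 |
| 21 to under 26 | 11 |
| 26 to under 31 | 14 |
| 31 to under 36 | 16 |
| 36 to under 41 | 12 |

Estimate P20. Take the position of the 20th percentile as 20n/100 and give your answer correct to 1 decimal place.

Cumulative frequencies: 6, 13, 19, 27, 38, 52, 68, 80
n = 80; position = 20n/100 = 16.
This falls in the class 11 to under 16: L = 11, F = 13, f = 6, h = 5.
20th percentile ≈ 11 + ((16 − 13) / 6) × 5 = 13.5000

13.5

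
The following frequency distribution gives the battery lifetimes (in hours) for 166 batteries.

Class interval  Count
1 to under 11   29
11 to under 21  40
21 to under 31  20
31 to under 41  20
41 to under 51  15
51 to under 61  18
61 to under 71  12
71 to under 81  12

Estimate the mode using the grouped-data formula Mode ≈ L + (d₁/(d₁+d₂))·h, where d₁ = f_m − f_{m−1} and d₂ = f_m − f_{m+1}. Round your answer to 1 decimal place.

Modal class: 11 to under 21 (highest frequency 40).
d₁ = 40 − 29 = 11, d₂ = 40 − 20 = 20
Mode ≈ 11 + (11/(11+20)) × 10 = 11 + 3.5484 = 14.5484

14.5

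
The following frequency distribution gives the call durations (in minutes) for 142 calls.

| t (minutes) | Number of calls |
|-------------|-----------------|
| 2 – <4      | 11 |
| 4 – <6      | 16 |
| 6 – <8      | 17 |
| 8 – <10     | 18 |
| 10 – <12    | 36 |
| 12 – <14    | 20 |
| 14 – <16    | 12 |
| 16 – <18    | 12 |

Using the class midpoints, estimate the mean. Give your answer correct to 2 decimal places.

Midpoints: 3, 5, 7, 9, 11, 13, 15, 17
Σfm = 11×3 + 16×5 + 17×7 + 18×9 + 36×11 + 20×13 + 12×15 + 12×17 = 1434
n = Σf = 142
Mean = 1434 / 142 = 10.0986

10.10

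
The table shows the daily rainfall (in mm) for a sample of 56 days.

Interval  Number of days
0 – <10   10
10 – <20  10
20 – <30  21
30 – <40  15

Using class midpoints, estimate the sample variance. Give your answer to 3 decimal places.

110.877

Midpoints: 5, 15, 25, 35
n = 56, Σfm = 1250, mean = 22.3214
Σfm² = 34000
Σf(m − x̄)² = Σfm² − (Σfm)²/n = 34000 − 1250²/56 = 6098.2143
Sample variance = 6098.2143 / 55 = 110.8766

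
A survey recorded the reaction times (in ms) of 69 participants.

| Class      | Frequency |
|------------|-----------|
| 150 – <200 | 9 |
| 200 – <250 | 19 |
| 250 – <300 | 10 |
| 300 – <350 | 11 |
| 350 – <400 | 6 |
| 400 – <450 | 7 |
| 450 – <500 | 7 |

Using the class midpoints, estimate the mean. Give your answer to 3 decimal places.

Midpoints: 175, 225, 275, 325, 375, 425, 475
Σfm = 9×175 + 19×225 + 10×275 + 11×325 + 6×375 + 7×425 + 7×475 = 20725
n = Σf = 69
Mean = 20725 / 69 = 300.3623

300.362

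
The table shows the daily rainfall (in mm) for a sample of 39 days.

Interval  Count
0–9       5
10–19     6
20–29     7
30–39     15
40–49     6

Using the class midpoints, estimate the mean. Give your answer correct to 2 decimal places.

Midpoints: 4.5, 14.5, 24.5, 34.5, 44.5
Σfm = 5×4.5 + 6×14.5 + 7×24.5 + 15×34.5 + 6×44.5 = 1065.5
n = Σf = 39
Mean = 1065.5 / 39 = 27.3205

27.32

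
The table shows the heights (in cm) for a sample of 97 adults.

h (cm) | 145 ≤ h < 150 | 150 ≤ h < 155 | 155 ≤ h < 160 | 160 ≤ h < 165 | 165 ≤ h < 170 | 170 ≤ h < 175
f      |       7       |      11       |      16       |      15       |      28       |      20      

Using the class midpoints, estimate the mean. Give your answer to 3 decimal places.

Midpoints: 147.5, 152.5, 157.5, 162.5, 167.5, 172.5
Σfm = 7×147.5 + 11×152.5 + 16×157.5 + 15×162.5 + 28×167.5 + 20×172.5 = 15807.5
n = Σf = 97
Mean = 15807.5 / 97 = 162.9639

162.964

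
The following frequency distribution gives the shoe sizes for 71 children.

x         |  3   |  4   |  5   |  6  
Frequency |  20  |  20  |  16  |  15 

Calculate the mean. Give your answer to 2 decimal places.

Values: 3, 4, 5, 6
Σfx = 20×3 + 20×4 + 16×5 + 15×6 = 310
n = Σf = 71
Mean = 310 / 71 = 4.3662

4.37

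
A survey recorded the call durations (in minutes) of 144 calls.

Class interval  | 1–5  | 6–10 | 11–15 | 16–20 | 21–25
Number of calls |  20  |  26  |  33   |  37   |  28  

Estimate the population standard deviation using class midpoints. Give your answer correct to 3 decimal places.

6.587

Midpoints: 3, 8, 13, 18, 23
n = 144, Σfm = 2007, mean = 13.9375
Σfm² = 34221
Σf(m − x̄)² = Σfm² − (Σfm)²/n = 34221 − 2007²/144 = 6248.4375
Population variance = 6248.4375 / 144 = 43.3919
Standard deviation = √43.3919 = 6.5873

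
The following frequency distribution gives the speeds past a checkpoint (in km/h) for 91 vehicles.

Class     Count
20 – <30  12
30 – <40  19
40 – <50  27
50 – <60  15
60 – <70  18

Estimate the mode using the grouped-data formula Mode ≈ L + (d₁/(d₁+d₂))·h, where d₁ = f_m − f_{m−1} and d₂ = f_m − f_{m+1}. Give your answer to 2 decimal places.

Modal class: 40 – <50 (highest frequency 27).
d₁ = 27 − 19 = 8, d₂ = 27 − 15 = 12
Mode ≈ 40 + (8/(8+12)) × 10 = 40 + 4.0000 = 44.0000

44.00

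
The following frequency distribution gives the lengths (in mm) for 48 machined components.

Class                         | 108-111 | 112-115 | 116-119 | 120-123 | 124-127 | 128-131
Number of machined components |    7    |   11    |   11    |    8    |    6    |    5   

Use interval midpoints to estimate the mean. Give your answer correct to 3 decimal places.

118.333

Midpoints: 109.5, 113.5, 117.5, 121.5, 125.5, 129.5
Σfm = 7×109.5 + 11×113.5 + 11×117.5 + 8×121.5 + 6×125.5 + 5×129.5 = 5680
n = Σf = 48
Mean = 5680 / 48 = 118.3333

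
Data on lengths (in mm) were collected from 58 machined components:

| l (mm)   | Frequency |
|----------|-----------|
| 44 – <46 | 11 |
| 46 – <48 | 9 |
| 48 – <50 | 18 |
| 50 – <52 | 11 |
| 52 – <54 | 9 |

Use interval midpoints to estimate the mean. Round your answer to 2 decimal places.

48.93

Midpoints: 45, 47, 49, 51, 53
Σfm = 11×45 + 9×47 + 18×49 + 11×51 + 9×53 = 2838
n = Σf = 58
Mean = 2838 / 58 = 48.9310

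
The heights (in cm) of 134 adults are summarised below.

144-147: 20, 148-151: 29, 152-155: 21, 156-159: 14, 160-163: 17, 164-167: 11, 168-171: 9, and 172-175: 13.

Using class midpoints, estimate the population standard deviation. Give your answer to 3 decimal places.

Midpoints: 145.5, 149.5, 153.5, 157.5, 161.5, 165.5, 169.5, 173.5
n = 134, Σfm = 21021, mean = 156.8731
Σfm² = 3308249.5
Σf(m − x̄)² = Σfm² − (Σfm)²/n = 3308249.5 − 21021²/134 = 10619.3433
Population variance = 10619.3433 / 134 = 79.2488
Standard deviation = √79.2488 = 8.9022

8.902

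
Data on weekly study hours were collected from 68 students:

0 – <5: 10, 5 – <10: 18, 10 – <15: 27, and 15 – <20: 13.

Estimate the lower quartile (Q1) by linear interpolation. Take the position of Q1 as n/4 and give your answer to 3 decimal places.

6.944

Cumulative frequencies: 10, 28, 55, 68
n = 68; position = n/4 = 17.
This falls in the class 5 – <10: L = 5, F = 10, f = 18, h = 5.
Lower quartile ≈ 5 + ((17 − 10) / 18) × 5 = 6.9444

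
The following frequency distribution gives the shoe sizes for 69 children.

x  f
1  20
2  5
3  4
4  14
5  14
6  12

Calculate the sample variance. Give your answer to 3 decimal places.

3.636

Values: 1, 2, 3, 4, 5, 6
n = 69, Σfx = 240, mean = 3.4783
Σfx² = 1082
Σf(x − x̄)² = Σfx² − (Σfx)²/n = 1082 − 240²/69 = 247.2174
Sample variance = 247.2174 / 68 = 3.6355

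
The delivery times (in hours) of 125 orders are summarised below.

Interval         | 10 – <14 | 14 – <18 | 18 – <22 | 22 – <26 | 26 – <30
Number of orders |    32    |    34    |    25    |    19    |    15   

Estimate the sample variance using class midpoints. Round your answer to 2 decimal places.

28.62

Midpoints: 12, 16, 20, 24, 28
n = 125, Σfm = 2304, mean = 18.4320
Σfm² = 46016
Σf(m − x̄)² = Σfm² − (Σfm)²/n = 46016 − 2304²/125 = 3548.6720
Sample variance = 3548.6720 / 124 = 28.6183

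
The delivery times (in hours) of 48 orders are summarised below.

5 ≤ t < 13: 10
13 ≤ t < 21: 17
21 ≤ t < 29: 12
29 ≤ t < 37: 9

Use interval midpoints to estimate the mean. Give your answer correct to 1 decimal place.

Midpoints: 9, 17, 25, 33
Σfm = 10×9 + 17×17 + 12×25 + 9×33 = 976
n = Σf = 48
Mean = 976 / 48 = 20.3333

20.3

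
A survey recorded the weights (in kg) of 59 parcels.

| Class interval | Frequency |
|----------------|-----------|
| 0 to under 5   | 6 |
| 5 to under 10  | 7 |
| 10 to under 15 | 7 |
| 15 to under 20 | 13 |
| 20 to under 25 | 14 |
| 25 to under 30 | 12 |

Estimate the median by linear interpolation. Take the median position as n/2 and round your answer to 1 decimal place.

18.7

Cumulative frequencies: 6, 13, 20, 33, 47, 59
n = 59; position = n/2 = 29.5.
This falls in the class 15 to under 20: L = 15, F = 20, f = 13, h = 5.
Median ≈ 15 + ((29.5 − 20) / 13) × 5 = 18.6538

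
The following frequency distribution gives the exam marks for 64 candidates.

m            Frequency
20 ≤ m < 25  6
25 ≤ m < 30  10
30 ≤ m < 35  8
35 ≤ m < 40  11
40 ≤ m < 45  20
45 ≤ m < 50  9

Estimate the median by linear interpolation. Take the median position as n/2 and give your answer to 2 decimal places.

Cumulative frequencies: 6, 16, 24, 35, 55, 64
n = 64; position = n/2 = 32.
This falls in the class 35 ≤ m < 40: L = 35, F = 24, f = 11, h = 5.
Median ≈ 35 + ((32 − 24) / 11) × 5 = 38.6364

38.64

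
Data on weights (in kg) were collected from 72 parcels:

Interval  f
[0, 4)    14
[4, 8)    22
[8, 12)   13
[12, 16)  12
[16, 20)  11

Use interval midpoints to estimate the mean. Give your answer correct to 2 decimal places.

9.11

Midpoints: 2, 6, 10, 14, 18
Σfm = 14×2 + 22×6 + 13×10 + 12×14 + 11×18 = 656
n = Σf = 72
Mean = 656 / 72 = 9.1111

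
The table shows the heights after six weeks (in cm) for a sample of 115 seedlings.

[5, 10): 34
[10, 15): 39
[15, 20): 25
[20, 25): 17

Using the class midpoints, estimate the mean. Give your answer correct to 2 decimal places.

Midpoints: 7.5, 12.5, 17.5, 22.5
Σfm = 34×7.5 + 39×12.5 + 25×17.5 + 17×22.5 = 1562.5
n = Σf = 115
Mean = 1562.5 / 115 = 13.5870

13.59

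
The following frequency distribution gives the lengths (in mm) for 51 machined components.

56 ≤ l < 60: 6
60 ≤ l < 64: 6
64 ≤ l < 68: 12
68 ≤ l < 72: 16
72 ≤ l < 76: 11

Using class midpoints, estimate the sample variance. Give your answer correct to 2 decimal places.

26.29

Midpoints: 58, 62, 66, 70, 74
n = 51, Σfm = 3446, mean = 67.5686
Σfm² = 234156
Σf(m − x̄)² = Σfm² − (Σfm)²/n = 234156 − 3446²/51 = 1314.5098
Sample variance = 1314.5098 / 50 = 26.2902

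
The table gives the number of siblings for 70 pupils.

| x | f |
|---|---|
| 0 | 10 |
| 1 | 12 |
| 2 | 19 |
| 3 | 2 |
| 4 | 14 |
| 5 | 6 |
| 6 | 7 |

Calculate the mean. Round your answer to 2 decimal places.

Values: 0, 1, 2, 3, 4, 5, 6
Σfx = 10×0 + 12×1 + 19×2 + 2×3 + 14×4 + 6×5 + 7×6 = 184
n = Σf = 70
Mean = 184 / 70 = 2.6286

2.63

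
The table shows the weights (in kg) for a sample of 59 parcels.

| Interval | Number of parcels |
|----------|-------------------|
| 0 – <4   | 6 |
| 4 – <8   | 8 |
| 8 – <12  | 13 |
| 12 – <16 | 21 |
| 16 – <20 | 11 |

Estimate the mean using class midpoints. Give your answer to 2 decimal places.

11.56

Midpoints: 2, 6, 10, 14, 18
Σfm = 6×2 + 8×6 + 13×10 + 21×14 + 11×18 = 682
n = Σf = 59
Mean = 682 / 59 = 11.5593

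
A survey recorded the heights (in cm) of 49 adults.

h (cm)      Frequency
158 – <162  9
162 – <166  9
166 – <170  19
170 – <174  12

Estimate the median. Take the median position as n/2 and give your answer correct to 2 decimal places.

167.37

Cumulative frequencies: 9, 18, 37, 49
n = 49; position = n/2 = 24.5.
This falls in the class 166 – <170: L = 166, F = 18, f = 19, h = 4.
Median ≈ 166 + ((24.5 − 18) / 19) × 4 = 167.3684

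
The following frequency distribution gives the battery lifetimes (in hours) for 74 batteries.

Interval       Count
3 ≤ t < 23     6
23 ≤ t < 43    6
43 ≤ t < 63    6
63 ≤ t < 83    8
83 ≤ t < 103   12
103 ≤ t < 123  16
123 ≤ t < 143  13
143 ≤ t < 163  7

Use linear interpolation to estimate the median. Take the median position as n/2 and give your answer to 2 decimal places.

Cumulative frequencies: 6, 12, 18, 26, 38, 54, 67, 74
n = 74; position = n/2 = 37.
This falls in the class 83 ≤ t < 103: L = 83, F = 26, f = 12, h = 20.
Median ≈ 83 + ((37 − 26) / 12) × 20 = 101.3333

101.33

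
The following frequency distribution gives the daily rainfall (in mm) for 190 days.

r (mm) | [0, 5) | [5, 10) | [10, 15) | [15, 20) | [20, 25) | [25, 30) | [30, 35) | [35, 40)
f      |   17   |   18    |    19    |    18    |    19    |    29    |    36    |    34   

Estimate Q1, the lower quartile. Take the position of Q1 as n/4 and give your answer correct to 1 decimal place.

Cumulative frequencies: 17, 35, 54, 72, 91, 120, 156, 190
n = 190; position = n/4 = 47.5.
This falls in the class [10, 15): L = 10, F = 35, f = 19, h = 5.
Lower quartile ≈ 10 + ((47.5 − 35) / 19) × 5 = 13.2895

13.3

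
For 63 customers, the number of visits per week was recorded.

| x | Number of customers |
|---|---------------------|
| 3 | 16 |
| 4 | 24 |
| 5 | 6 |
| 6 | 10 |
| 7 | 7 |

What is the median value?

Cumulative frequencies: 16, 40, 46, 56, 63
n = 63, so the median is the value in position (n+1)/2 = 32.
Position 32 falls at value 4.

4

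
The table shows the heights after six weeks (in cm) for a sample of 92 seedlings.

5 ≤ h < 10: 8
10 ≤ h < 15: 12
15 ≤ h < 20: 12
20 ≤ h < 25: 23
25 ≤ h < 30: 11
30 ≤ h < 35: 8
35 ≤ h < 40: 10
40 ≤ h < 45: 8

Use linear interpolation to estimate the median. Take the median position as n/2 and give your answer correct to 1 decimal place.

23.0

Cumulative frequencies: 8, 20, 32, 55, 66, 74, 84, 92
n = 92; position = n/2 = 46.
This falls in the class 20 ≤ h < 25: L = 20, F = 32, f = 23, h = 5.
Median ≈ 20 + ((46 − 32) / 23) × 5 = 23.0435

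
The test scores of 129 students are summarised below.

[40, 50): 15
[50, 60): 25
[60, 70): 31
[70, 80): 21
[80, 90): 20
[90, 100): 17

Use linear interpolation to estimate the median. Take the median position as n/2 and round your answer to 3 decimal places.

67.903

Cumulative frequencies: 15, 40, 71, 92, 112, 129
n = 129; position = n/2 = 64.5.
This falls in the class [60, 70): L = 60, F = 40, f = 31, h = 10.
Median ≈ 60 + ((64.5 − 40) / 31) × 10 = 67.9032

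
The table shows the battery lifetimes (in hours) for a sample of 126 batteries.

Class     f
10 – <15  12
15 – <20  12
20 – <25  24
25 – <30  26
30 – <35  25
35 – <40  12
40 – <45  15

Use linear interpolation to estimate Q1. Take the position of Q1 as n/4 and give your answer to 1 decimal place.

Cumulative frequencies: 12, 24, 48, 74, 99, 111, 126
n = 126; position = n/4 = 31.5.
This falls in the class 20 – <25: L = 20, F = 24, f = 24, h = 5.
Lower quartile ≈ 20 + ((31.5 − 24) / 24) × 5 = 21.5625

21.6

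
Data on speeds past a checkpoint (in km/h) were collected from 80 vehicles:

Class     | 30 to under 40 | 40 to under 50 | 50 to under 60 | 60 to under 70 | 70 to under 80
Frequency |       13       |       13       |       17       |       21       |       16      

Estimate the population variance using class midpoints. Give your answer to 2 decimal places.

184.44

Midpoints: 35, 45, 55, 65, 75
n = 80, Σfm = 4540, mean = 56.7500
Σfm² = 272400
Σf(m − x̄)² = Σfm² − (Σfm)²/n = 272400 − 4540²/80 = 14755.0000
Population variance = 14755.0000 / 80 = 184.4375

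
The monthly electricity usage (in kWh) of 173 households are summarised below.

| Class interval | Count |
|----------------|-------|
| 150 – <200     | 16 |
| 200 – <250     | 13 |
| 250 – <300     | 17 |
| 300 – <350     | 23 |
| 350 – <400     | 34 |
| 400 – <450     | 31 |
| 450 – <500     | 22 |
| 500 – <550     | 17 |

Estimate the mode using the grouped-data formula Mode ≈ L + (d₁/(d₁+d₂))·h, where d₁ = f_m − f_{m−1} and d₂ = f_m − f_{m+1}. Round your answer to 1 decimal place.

389.3

Modal class: 350 – <400 (highest frequency 34).
d₁ = 34 − 23 = 11, d₂ = 34 − 31 = 3
Mode ≈ 350 + (11/(11+3)) × 50 = 350 + 39.2857 = 389.2857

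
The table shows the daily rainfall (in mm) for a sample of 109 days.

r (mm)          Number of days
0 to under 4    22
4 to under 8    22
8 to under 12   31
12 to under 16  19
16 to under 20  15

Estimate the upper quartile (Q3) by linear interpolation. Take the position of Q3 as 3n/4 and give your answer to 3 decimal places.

Cumulative frequencies: 22, 44, 75, 94, 109
n = 109; position = 3n/4 = 81.75.
This falls in the class 12 to under 16: L = 12, F = 75, f = 19, h = 4.
Upper quartile ≈ 12 + ((81.75 − 75) / 19) × 4 = 13.4211

13.421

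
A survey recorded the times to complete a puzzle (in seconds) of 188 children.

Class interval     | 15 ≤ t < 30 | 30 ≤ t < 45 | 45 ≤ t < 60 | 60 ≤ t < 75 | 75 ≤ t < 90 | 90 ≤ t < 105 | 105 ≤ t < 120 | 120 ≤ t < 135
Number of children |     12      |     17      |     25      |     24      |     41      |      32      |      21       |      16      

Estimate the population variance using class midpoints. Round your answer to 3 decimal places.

855.915

Midpoints: 22.5, 37.5, 52.5, 67.5, 82.5, 97.5, 112.5, 127.5
n = 188, Σfm = 14745, mean = 78.4309
Σfm² = 1317375
Σf(m − x̄)² = Σfm² − (Σfm)²/n = 1317375 − 14745²/188 = 160912.1011
Population variance = 160912.1011 / 188 = 855.9154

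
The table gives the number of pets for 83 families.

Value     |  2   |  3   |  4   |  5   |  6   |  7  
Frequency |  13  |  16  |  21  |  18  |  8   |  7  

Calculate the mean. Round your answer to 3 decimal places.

4.157

Values: 2, 3, 4, 5, 6, 7
Σfx = 13×2 + 16×3 + 21×4 + 18×5 + 8×6 + 7×7 = 345
n = Σf = 83
Mean = 345 / 83 = 4.1566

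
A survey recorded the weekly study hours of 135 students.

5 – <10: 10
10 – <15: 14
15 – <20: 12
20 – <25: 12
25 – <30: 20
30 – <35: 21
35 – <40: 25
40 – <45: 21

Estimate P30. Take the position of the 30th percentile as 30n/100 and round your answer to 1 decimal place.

21.9

Cumulative frequencies: 10, 24, 36, 48, 68, 89, 114, 135
n = 135; position = 30n/100 = 40.5.
This falls in the class 20 – <25: L = 20, F = 36, f = 12, h = 5.
30th percentile ≈ 20 + ((40.5 − 36) / 12) × 5 = 21.8750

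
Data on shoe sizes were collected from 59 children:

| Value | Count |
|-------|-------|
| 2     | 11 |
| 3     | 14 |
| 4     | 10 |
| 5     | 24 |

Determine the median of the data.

Cumulative frequencies: 11, 25, 35, 59
n = 59, so the median is the value in position (n+1)/2 = 30.
Position 30 falls at value 4.

4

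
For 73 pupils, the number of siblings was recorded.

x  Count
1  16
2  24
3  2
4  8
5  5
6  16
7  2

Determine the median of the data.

Cumulative frequencies: 16, 40, 42, 50, 55, 71, 73
n = 73, so the median is the value in position (n+1)/2 = 37.
Position 37 falls at value 2.

2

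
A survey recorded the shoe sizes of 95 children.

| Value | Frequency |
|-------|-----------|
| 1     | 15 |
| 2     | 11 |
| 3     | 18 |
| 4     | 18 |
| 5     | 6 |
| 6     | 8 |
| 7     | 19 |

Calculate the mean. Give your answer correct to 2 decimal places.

Values: 1, 2, 3, 4, 5, 6, 7
Σfx = 15×1 + 11×2 + 18×3 + 18×4 + 6×5 + 8×6 + 19×7 = 374
n = Σf = 95
Mean = 374 / 95 = 3.9368

3.94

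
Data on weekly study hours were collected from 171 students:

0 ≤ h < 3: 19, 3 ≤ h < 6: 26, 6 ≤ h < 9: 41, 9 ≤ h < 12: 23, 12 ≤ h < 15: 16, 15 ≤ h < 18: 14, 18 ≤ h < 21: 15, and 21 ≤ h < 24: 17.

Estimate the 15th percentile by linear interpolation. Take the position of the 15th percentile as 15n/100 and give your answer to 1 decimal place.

Cumulative frequencies: 19, 45, 86, 109, 125, 139, 154, 171
n = 171; position = 15n/100 = 25.65.
This falls in the class 3 ≤ h < 6: L = 3, F = 19, f = 26, h = 3.
15th percentile ≈ 3 + ((25.65 − 19) / 26) × 3 = 3.7673

3.8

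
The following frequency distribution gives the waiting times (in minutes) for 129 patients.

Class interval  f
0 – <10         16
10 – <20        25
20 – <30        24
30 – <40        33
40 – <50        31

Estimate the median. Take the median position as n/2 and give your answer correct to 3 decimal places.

Cumulative frequencies: 16, 41, 65, 98, 129
n = 129; position = n/2 = 64.5.
This falls in the class 20 – <30: L = 20, F = 41, f = 24, h = 10.
Median ≈ 20 + ((64.5 − 41) / 24) × 10 = 29.7917

29.792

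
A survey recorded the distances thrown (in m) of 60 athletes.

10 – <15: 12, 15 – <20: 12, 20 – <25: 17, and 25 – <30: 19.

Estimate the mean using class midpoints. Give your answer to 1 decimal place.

Midpoints: 12.5, 17.5, 22.5, 27.5
Σfm = 12×12.5 + 12×17.5 + 17×22.5 + 19×27.5 = 1265
n = Σf = 60
Mean = 1265 / 60 = 21.0833

21.1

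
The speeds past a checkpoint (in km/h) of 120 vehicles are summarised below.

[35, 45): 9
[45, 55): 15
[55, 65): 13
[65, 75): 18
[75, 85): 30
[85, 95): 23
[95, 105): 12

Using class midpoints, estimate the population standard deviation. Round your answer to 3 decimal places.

Midpoints: 40, 50, 60, 70, 80, 90, 100
n = 120, Σfm = 8820, mean = 73.5000
Σfm² = 685200
Σf(m − x̄)² = Σfm² − (Σfm)²/n = 685200 − 8820²/120 = 36930.0000
Population variance = 36930.0000 / 120 = 307.7500
Standard deviation = √307.7500 = 17.5428

17.543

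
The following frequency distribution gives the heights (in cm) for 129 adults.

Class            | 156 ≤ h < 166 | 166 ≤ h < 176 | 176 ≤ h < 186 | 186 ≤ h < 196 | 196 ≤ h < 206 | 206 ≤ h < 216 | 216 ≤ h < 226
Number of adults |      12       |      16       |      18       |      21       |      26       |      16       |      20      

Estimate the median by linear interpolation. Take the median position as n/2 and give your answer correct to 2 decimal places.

194.81

Cumulative frequencies: 12, 28, 46, 67, 93, 109, 129
n = 129; position = n/2 = 64.5.
This falls in the class 186 ≤ h < 196: L = 186, F = 46, f = 21, h = 10.
Median ≈ 186 + ((64.5 − 46) / 21) × 10 = 194.8095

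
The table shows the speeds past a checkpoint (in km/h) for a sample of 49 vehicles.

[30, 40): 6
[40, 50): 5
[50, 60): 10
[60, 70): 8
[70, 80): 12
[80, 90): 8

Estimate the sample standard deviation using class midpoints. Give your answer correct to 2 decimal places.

16.20

Midpoints: 35, 45, 55, 65, 75, 85
n = 49, Σfm = 3085, mean = 62.9592
Σfm² = 206825
Σf(m − x̄)² = Σfm² − (Σfm)²/n = 206825 − 3085²/49 = 12595.9184
Sample variance = 12595.9184 / 48 = 262.4150
Standard deviation = √262.4150 = 16.1992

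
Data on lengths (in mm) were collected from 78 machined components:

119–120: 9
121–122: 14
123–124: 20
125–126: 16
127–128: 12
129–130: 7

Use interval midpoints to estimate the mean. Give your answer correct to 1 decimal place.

124.2

Midpoints: 119.5, 121.5, 123.5, 125.5, 127.5, 129.5
Σfm = 9×119.5 + 14×121.5 + 20×123.5 + 16×125.5 + 12×127.5 + 7×129.5 = 9691
n = Σf = 78
Mean = 9691 / 78 = 124.2436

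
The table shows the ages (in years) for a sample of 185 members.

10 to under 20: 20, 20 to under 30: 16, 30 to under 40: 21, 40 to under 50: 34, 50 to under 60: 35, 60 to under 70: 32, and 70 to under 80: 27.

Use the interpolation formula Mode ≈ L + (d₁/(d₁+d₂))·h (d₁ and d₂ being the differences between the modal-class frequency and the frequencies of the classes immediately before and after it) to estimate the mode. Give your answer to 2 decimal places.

52.50

Modal class: 50 to under 60 (highest frequency 35).
d₁ = 35 − 34 = 1, d₂ = 35 − 32 = 3
Mode ≈ 50 + (1/(1+3)) × 10 = 50 + 2.5000 = 52.5000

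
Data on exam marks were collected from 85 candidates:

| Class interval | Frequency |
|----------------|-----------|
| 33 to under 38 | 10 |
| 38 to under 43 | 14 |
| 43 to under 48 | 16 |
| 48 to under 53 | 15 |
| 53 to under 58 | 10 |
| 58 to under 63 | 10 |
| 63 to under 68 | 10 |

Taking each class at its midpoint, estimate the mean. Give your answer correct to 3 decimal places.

Midpoints: 35.5, 40.5, 45.5, 50.5, 55.5, 60.5, 65.5
Σfm = 10×35.5 + 14×40.5 + 16×45.5 + 15×50.5 + 10×55.5 + 10×60.5 + 10×65.5 = 4222.5
n = Σf = 85
Mean = 4222.5 / 85 = 49.6765

49.676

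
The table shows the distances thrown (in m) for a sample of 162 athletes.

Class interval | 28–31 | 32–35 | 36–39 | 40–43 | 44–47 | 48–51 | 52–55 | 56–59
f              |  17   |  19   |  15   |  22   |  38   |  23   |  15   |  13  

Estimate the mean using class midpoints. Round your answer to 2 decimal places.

Midpoints: 29.5, 33.5, 37.5, 41.5, 45.5, 49.5, 53.5, 57.5
Σfm = 17×29.5 + 19×33.5 + 15×37.5 + 22×41.5 + 38×45.5 + 23×49.5 + 15×53.5 + 13×57.5 = 7031
n = Σf = 162
Mean = 7031 / 162 = 43.4012

43.40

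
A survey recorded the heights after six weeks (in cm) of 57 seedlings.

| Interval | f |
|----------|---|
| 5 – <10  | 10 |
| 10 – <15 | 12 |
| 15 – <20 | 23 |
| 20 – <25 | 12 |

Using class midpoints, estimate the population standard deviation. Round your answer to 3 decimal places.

4.999

Midpoints: 7.5, 12.5, 17.5, 22.5
n = 57, Σfm = 897.5, mean = 15.7456
Σfm² = 15556.25
Σf(m − x̄)² = Σfm² − (Σfm)²/n = 15556.25 − 897.5²/57 = 1424.5614
Population variance = 1424.5614 / 57 = 24.9923
Standard deviation = √24.9923 = 4.9992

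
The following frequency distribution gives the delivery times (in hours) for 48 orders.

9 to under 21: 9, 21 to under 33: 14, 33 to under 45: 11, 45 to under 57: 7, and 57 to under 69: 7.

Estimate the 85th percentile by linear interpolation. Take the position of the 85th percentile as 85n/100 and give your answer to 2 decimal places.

56.66

Cumulative frequencies: 9, 23, 34, 41, 48
n = 48; position = 85n/100 = 40.8.
This falls in the class 45 to under 57: L = 45, F = 34, f = 7, h = 12.
85th percentile ≈ 45 + ((40.8 − 34) / 7) × 12 = 56.6571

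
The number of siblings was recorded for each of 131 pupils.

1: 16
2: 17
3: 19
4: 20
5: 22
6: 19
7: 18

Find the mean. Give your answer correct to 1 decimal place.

Values: 1, 2, 3, 4, 5, 6, 7
Σfx = 16×1 + 17×2 + 19×3 + 20×4 + 22×5 + 19×6 + 18×7 = 537
n = Σf = 131
Mean = 537 / 131 = 4.0992

4.1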